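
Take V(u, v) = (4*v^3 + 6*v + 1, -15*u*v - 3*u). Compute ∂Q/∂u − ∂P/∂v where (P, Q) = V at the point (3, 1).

-36

∂V₂/∂u = -15*v - 3
∂V₁/∂v = 12*v^2 + 6
Scalar curl = -12*v^2 - 15*v - 9
At (3, 1): -36.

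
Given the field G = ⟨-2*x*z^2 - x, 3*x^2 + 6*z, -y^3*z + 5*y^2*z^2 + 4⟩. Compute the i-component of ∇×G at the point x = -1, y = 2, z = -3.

210

(∇×G)_1 = ∂G₃/∂y − ∂G₂/∂z
= -3*y^2*z + 10*y*z^2 − (6)
= -3*y^2*z + 10*y*z^2 - 6
At (-1, 2, -3): 210.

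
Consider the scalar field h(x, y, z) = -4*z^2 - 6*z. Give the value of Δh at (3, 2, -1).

∂²h/∂x² = 0
∂²h/∂y² = 0
∂²h/∂z² = -8
∇²h = -8
At (3, 2, -1): -8.

-8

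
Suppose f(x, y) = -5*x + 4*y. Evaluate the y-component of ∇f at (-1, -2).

(∇f)_2 = ∂f/∂y = 4
At (-1, -2): 4.

4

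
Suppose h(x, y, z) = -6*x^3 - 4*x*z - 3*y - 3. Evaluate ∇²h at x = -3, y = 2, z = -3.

∂²h/∂x² = -36*x
∂²h/∂y² = 0
∂²h/∂z² = 0
∇²h = -36*x
At (-3, 2, -3): 108.

108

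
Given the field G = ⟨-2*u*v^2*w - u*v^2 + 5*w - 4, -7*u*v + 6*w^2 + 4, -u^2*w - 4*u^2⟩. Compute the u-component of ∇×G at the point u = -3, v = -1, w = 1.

-12

(∇×G)_1 = ∂G₃/∂v − ∂G₂/∂w
= 0 − (12*w)
= -12*w
At (-3, -1, 1): -12.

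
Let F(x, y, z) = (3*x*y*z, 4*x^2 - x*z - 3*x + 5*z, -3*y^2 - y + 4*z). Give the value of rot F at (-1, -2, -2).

(∇×F)₁ = ∂F₃/∂y − ∂F₂/∂z = x - 6*y - 6
(∇×F)₂ = ∂F₁/∂z − ∂F₃/∂x = 3*x*y
(∇×F)₃ = ∂F₂/∂x − ∂F₁/∂y = -3*x*z + 8*x - z - 3
∇×F = (x - 6*y - 6, 3*x*y, -3*x*z + 8*x - z - 3)
At (-1, -2, -2): (5, 6, -15).

(5, 6, -15)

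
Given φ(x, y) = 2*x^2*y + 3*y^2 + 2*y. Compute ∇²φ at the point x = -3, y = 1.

∂²φ/∂x² = 4*y
∂²φ/∂y² = 6
∇²φ = 4*y + 6
At (-3, 1): 10.

10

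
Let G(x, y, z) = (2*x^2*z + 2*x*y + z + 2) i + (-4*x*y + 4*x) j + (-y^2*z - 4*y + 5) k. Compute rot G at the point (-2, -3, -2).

(-16, 9, 20)

(∇×G)₁ = ∂G₃/∂y − ∂G₂/∂z = -2*y*z - 4
(∇×G)₂ = ∂G₁/∂z − ∂G₃/∂x = 2*x^2 + 1
(∇×G)₃ = ∂G₂/∂x − ∂G₁/∂y = -2*x - 4*y + 4
∇×G = (-2*y*z - 4, 2*x^2 + 1, -2*x - 4*y + 4)
At (-2, -3, -2): (-16, 9, 20).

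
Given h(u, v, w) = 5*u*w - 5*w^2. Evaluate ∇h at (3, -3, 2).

(10, 0, -5)

∂h/∂u = 5*w
∂h/∂v = 0
∂h/∂w = 5*u - 10*w
∇h = (5*w, 0, 5*u - 10*w)
At (3, -3, 2): (10, 0, -5).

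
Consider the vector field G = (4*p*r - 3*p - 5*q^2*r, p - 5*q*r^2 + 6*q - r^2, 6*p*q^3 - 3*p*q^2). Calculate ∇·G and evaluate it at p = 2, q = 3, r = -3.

-54

∂G₁/∂p = 4*r - 3
∂G₂/∂q = -5*r^2 + 6
∂G₃/∂r = 0
∇·G = -5*r^2 + 4*r + 3
At (2, 3, -3): -54.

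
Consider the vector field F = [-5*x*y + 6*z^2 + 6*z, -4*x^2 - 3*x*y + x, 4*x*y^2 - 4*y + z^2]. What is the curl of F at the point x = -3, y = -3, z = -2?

(∇×F)₁ = ∂F₃/∂y − ∂F₂/∂z = 8*x*y - 4
(∇×F)₂ = ∂F₁/∂z − ∂F₃/∂x = -4*y^2 + 12*z + 6
(∇×F)₃ = ∂F₂/∂x − ∂F₁/∂y = -3*x - 3*y + 1
∇×F = (8*x*y - 4, -4*y^2 + 12*z + 6, -3*x - 3*y + 1)
At (-3, -3, -2): (68, -54, 19).

(68, -54, 19)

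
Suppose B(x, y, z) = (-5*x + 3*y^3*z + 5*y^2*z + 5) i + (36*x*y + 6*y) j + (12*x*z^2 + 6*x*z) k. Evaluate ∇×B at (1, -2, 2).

(∇×B)₁ = ∂B₃/∂y − ∂B₂/∂z = 0
(∇×B)₂ = ∂B₁/∂z − ∂B₃/∂x = 3*y^3 + 5*y^2 - 12*z^2 - 6*z
(∇×B)₃ = ∂B₂/∂x − ∂B₁/∂y = -9*y^2*z - 10*y*z + 36*y
∇×B = (0, 3*y^3 + 5*y^2 - 12*z^2 - 6*z, -9*y^2*z - 10*y*z + 36*y)
At (1, -2, 2): (0, -64, -104).

(0, -64, -104)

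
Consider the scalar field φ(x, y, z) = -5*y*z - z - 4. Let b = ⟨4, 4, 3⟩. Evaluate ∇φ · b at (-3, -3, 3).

∂φ/∂x = 0
∂φ/∂y = -5*z
∂φ/∂z = -5*y - 1
∇φ at (-3, -3, 3) = (0, -15, 14)
∇φ · b = (0)(4) + (-15)(4) + (14)(3) = -18

-18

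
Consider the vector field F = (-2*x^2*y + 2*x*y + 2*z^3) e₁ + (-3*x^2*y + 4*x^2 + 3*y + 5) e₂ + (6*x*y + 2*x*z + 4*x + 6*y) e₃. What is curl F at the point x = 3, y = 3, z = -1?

(24, -14, -18)

(∇×F)₁ = ∂F₃/∂y − ∂F₂/∂z = 6*x + 6
(∇×F)₂ = ∂F₁/∂z − ∂F₃/∂x = -6*y + 6*z^2 - 2*z - 4
(∇×F)₃ = ∂F₂/∂x − ∂F₁/∂y = 2*x^2 - 6*x*y + 6*x
∇×F = (6*x + 6, -6*y + 6*z^2 - 2*z - 4, 2*x^2 - 6*x*y + 6*x)
At (3, 3, -1): (24, -14, -18).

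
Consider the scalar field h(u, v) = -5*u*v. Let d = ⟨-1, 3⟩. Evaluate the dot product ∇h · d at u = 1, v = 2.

-5

∂h/∂u = -5*v
∂h/∂v = -5*u
∇h at (1, 2) = (-10, -5)
∇h · d = (-10)(-1) + (-5)(3) = -5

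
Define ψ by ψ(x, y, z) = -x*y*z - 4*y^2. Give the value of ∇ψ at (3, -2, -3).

∂ψ/∂x = -y*z
∂ψ/∂y = -x*z - 8*y
∂ψ/∂z = -x*y
∇ψ = (-y*z, -x*z - 8*y, -x*y)
At (3, -2, -3): (-6, 25, 6).

(-6, 25, 6)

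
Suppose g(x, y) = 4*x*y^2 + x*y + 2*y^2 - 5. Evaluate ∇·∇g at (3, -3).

∂²g/∂x² = 0
∂²g/∂y² = 4*(2*x + 1)
∇²g = 8*x + 4
At (3, -3): 28.

28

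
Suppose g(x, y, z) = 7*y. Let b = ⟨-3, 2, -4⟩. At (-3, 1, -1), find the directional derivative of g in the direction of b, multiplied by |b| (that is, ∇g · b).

14

∂g/∂x = 0
∂g/∂y = 7
∂g/∂z = 0
∇g at (-3, 1, -1) = (0, 7, 0)
∇g · b = (0)(-3) + (7)(2) + (0)(-4) = 14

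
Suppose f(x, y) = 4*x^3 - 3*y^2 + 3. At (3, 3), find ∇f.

∂f/∂x = 12*x^2
∂f/∂y = -6*y
∇f = (12*x^2, -6*y)
At (3, 3): (108, -18).

(108, -18)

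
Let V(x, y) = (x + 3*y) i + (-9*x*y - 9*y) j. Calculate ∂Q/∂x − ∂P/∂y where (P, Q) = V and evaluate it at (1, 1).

∂V₂/∂x = -9*y
∂V₁/∂y = 3
Scalar curl = -9*y - 3
At (1, 1): -12.

-12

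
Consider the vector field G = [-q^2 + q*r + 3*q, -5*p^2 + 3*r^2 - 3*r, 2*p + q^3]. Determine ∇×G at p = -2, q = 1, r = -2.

(∇×G)₁ = ∂G₃/∂q − ∂G₂/∂r = 3*q^2 - 6*r + 3
(∇×G)₂ = ∂G₁/∂r − ∂G₃/∂p = q - 2
(∇×G)₃ = ∂G₂/∂p − ∂G₁/∂q = -10*p + 2*q - r - 3
∇×G = (3*q^2 - 6*r + 3, q - 2, -10*p + 2*q - r - 3)
At (-2, 1, -2): (18, -1, 21).

(18, -1, 21)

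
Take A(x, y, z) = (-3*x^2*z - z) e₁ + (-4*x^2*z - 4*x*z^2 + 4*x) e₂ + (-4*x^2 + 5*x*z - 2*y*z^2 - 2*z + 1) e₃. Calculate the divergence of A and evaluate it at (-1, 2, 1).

∂A₁/∂x = -6*x*z
∂A₂/∂y = 0
∂A₃/∂z = 5*x - 4*y*z - 2
∇·A = -6*x*z + 5*x - 4*y*z - 2
At (-1, 2, 1): -9.

-9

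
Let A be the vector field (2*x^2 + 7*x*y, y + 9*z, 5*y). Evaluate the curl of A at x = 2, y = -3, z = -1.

(-4, 0, -14)

(∇×A)₁ = ∂A₃/∂y − ∂A₂/∂z = -4
(∇×A)₂ = ∂A₁/∂z − ∂A₃/∂x = 0
(∇×A)₃ = ∂A₂/∂x − ∂A₁/∂y = -7*x
∇×A = (-4, 0, -7*x)
At (2, -3, -1): (-4, 0, -14).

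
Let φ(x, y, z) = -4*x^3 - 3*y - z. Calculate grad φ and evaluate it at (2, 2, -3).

∂φ/∂x = -12*x^2
∂φ/∂y = -3
∂φ/∂z = -1
∇φ = (-12*x^2, -3, -1)
At (2, 2, -3): (-48, -3, -1).

(-48, -3, -1)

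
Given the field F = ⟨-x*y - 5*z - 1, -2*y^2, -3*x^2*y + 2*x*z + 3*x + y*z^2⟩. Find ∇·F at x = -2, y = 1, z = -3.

∂F₁/∂x = -y
∂F₂/∂y = -4*y
∂F₃/∂z = 2*x + 2*y*z
∇·F = 2*x + 2*y*z - 5*y
At (-2, 1, -3): -15.

-15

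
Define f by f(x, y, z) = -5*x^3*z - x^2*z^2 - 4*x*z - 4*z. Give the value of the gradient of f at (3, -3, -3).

(363, 0, -97)

∂f/∂x = -15*x^2*z - 2*x*z^2 - 4*z
∂f/∂y = 0
∂f/∂z = -5*x^3 - 2*x^2*z - 4*x - 4
∇f = (-15*x^2*z - 2*x*z^2 - 4*z, 0, -5*x^3 - 2*x^2*z - 4*x - 4)
At (3, -3, -3): (363, 0, -97).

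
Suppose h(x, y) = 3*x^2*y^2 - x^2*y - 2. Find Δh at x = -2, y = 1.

∂²h/∂x² = 2*y*(3*y - 1)
∂²h/∂y² = 6*x^2
∇²h = 6*x^2 + 6*y^2 - 2*y
At (-2, 1): 28.

28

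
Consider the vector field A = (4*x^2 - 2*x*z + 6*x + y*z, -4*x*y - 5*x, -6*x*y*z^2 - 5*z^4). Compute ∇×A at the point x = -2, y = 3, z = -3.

(108, 169, -14)

(∇×A)₁ = ∂A₃/∂y − ∂A₂/∂z = -6*x*z^2
(∇×A)₂ = ∂A₁/∂z − ∂A₃/∂x = -2*x + 6*y*z^2 + y
(∇×A)₃ = ∂A₂/∂x − ∂A₁/∂y = -4*y - z - 5
∇×A = (-6*x*z^2, -2*x + 6*y*z^2 + y, -4*y - z - 5)
At (-2, 3, -3): (108, 169, -14).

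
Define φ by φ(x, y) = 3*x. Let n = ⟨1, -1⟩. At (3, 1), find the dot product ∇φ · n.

∂φ/∂x = 3
∂φ/∂y = 0
∇φ at (3, 1) = (3, 0)
∇φ · n = (3)(1) + (0)(-1) = 3

3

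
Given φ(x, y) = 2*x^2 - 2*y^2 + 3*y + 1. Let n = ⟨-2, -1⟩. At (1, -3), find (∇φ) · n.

-23

∂φ/∂x = 4*x
∂φ/∂y = -4*y + 3
∇φ at (1, -3) = (4, 15)
∇φ · n = (4)(-2) + (15)(-1) = -23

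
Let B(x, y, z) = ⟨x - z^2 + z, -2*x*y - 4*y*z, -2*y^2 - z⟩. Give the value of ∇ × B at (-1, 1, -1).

(0, 3, -2)

(∇×B)₁ = ∂B₃/∂y − ∂B₂/∂z = 0
(∇×B)₂ = ∂B₁/∂z − ∂B₃/∂x = -2*z + 1
(∇×B)₃ = ∂B₂/∂x − ∂B₁/∂y = -2*y
∇×B = (0, -2*z + 1, -2*y)
At (-1, 1, -1): (0, 3, -2).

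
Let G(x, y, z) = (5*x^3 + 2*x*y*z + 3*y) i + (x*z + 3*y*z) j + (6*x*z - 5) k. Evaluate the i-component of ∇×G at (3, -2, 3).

(∇×G)_1 = ∂G₃/∂y − ∂G₂/∂z
= 0 − (x + 3*y)
= -x - 3*y
At (3, -2, 3): 3.

3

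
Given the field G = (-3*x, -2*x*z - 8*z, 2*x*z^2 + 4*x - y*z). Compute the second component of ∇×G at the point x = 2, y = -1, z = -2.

-12

(∇×G)_2 = ∂G₁/∂z − ∂G₃/∂x
= 0 − (2*z^2 + 4)
= -2*z^2 - 4
At (2, -1, -2): -12.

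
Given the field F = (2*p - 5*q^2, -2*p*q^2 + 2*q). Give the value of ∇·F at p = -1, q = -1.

∂F₁/∂p = 2
∂F₂/∂q = -4*p*q + 2
∇·F = -4*p*q + 4
At (-1, -1): 0.

0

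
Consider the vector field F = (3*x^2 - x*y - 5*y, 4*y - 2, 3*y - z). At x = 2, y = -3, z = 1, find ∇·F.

18

∂F₁/∂x = 6*x - y
∂F₂/∂y = 4
∂F₃/∂z = -1
∇·F = 6*x - y + 3
At (2, -3, 1): 18.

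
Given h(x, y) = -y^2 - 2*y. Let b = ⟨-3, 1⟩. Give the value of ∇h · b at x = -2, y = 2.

∂h/∂x = 0
∂h/∂y = -2*y - 2
∇h at (-2, 2) = (0, -6)
∇h · b = (0)(-3) + (-6)(1) = -6

-6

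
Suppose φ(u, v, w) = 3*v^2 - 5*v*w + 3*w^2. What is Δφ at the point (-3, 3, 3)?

∂²φ/∂u² = 0
∂²φ/∂v² = 6
∂²φ/∂w² = 6
∇²φ = 12
At (-3, 3, 3): 12.

12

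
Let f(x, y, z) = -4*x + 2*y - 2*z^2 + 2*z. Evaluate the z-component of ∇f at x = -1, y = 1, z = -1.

6

(∇f)_3 = ∂f/∂z = -4*z + 2
At (-1, 1, -1): 6.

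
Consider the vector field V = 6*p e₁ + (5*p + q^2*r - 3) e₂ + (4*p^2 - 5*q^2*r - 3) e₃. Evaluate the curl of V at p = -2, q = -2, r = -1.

(∇×V)₁ = ∂V₃/∂q − ∂V₂/∂r = -q^2 - 10*q*r
(∇×V)₂ = ∂V₁/∂r − ∂V₃/∂p = -8*p
(∇×V)₃ = ∂V₂/∂p − ∂V₁/∂q = 5
∇×V = (-q^2 - 10*q*r, -8*p, 5)
At (-2, -2, -1): (-24, 16, 5).

(-24, 16, 5)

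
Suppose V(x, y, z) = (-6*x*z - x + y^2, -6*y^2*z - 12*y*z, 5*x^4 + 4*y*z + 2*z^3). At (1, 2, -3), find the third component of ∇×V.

-4

(∇×V)_3 = ∂V₂/∂x − ∂V₁/∂y
= 0 − (2*y)
= -2*y
At (1, 2, -3): -4.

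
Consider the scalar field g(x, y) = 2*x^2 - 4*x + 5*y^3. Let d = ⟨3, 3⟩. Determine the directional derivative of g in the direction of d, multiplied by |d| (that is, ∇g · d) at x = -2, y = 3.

∂g/∂x = 4*x - 4
∂g/∂y = 15*y^2
∇g at (-2, 3) = (-12, 135)
∇g · d = (-12)(3) + (135)(3) = 369

369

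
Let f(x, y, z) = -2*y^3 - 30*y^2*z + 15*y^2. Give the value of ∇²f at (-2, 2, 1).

∂²f/∂x² = 0
∂²f/∂y² = 6*(-2*y - 10*z + 5)
∂²f/∂z² = 0
∇²f = -12*y - 60*z + 30
At (-2, 2, 1): -54.

-54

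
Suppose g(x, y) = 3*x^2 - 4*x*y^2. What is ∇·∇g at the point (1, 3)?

-2

∂²g/∂x² = 6
∂²g/∂y² = -8*x
∇²g = -8*x + 6
At (1, 3): -2.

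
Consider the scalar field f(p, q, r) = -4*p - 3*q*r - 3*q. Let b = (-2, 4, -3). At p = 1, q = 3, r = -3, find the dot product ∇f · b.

59

∂f/∂p = -4
∂f/∂q = -3*r - 3
∂f/∂r = -3*q
∇f at (1, 3, -3) = (-4, 6, -9)
∇f · b = (-4)(-2) + (6)(4) + (-9)(-3) = 59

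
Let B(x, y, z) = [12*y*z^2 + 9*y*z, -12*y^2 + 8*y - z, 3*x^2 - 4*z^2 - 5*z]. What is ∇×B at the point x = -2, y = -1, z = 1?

(∇×B)₁ = ∂B₃/∂y − ∂B₂/∂z = 1
(∇×B)₂ = ∂B₁/∂z − ∂B₃/∂x = -6*x + 24*y*z + 9*y
(∇×B)₃ = ∂B₂/∂x − ∂B₁/∂y = -12*z^2 - 9*z
∇×B = (1, -6*x + 24*y*z + 9*y, -12*z^2 - 9*z)
At (-2, -1, 1): (1, -21, -21).

(1, -21, -21)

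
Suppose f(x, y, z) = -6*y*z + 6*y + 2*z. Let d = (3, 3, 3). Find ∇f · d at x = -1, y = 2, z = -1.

6

∂f/∂x = 0
∂f/∂y = -6*z + 6
∂f/∂z = -6*y + 2
∇f at (-1, 2, -1) = (0, 12, -10)
∇f · d = (0)(3) + (12)(3) + (-10)(3) = 6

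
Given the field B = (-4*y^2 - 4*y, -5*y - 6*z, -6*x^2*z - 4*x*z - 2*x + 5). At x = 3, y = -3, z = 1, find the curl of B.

(6, 42, -20)

(∇×B)₁ = ∂B₃/∂y − ∂B₂/∂z = 6
(∇×B)₂ = ∂B₁/∂z − ∂B₃/∂x = 12*x*z + 4*z + 2
(∇×B)₃ = ∂B₂/∂x − ∂B₁/∂y = 8*y + 4
∇×B = (6, 12*x*z + 4*z + 2, 8*y + 4)
At (3, -3, 1): (6, 42, -20).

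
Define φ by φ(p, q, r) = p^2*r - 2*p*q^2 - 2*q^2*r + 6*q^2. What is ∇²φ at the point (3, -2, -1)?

2

∂²φ/∂p² = 2*r
∂²φ/∂q² = 4*(-p - r + 3)
∂²φ/∂r² = 0
∇²φ = -4*p - 2*r + 12
At (3, -2, -1): 2.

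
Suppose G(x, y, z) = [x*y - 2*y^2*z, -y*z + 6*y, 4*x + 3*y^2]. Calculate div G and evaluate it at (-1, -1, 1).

∂G₁/∂x = y
∂G₂/∂y = -z + 6
∂G₃/∂z = 0
∇·G = y - z + 6
At (-1, -1, 1): 4.

4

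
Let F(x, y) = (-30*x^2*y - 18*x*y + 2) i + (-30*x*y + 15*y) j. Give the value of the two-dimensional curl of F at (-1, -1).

42

∂F₂/∂x = -30*y
∂F₁/∂y = -30*x^2 - 18*x
Scalar curl = 30*x^2 + 18*x - 30*y
At (-1, -1): 42.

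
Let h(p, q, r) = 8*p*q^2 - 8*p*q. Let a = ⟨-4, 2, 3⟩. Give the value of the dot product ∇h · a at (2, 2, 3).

∂h/∂p = 8*q^2 - 8*q
∂h/∂q = 16*p*q - 8*p
∂h/∂r = 0
∇h at (2, 2, 3) = (16, 48, 0)
∇h · a = (16)(-4) + (48)(2) + (0)(3) = 32

32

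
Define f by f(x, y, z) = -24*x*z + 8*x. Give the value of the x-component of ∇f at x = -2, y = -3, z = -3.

80

(∇f)_1 = ∂f/∂x = -24*z + 8
At (-2, -3, -3): 80.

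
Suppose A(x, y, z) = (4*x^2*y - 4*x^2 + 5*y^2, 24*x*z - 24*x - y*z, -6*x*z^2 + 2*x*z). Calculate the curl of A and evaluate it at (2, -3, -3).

(-51, 60, -82)

(∇×A)₁ = ∂A₃/∂y − ∂A₂/∂z = -24*x + y
(∇×A)₂ = ∂A₁/∂z − ∂A₃/∂x = 6*z^2 - 2*z
(∇×A)₃ = ∂A₂/∂x − ∂A₁/∂y = -4*x^2 - 10*y + 24*z - 24
∇×A = (-24*x + y, 6*z^2 - 2*z, -4*x^2 - 10*y + 24*z - 24)
At (2, -3, -3): (-51, 60, -82).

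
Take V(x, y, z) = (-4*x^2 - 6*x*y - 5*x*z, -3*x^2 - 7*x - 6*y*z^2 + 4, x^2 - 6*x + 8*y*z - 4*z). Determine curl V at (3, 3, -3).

(-132, -15, -7)

(∇×V)₁ = ∂V₃/∂y − ∂V₂/∂z = 12*y*z + 8*z
(∇×V)₂ = ∂V₁/∂z − ∂V₃/∂x = -7*x + 6
(∇×V)₃ = ∂V₂/∂x − ∂V₁/∂y = -7
∇×V = (12*y*z + 8*z, -7*x + 6, -7)
At (3, 3, -3): (-132, -15, -7).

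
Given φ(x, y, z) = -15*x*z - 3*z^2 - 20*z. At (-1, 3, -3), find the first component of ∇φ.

(∇φ)_1 = ∂φ/∂x = -15*z
At (-1, 3, -3): 45.

45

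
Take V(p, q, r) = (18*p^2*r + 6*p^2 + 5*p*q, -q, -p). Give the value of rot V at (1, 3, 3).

(∇×V)₁ = ∂V₃/∂q − ∂V₂/∂r = 0
(∇×V)₂ = ∂V₁/∂r − ∂V₃/∂p = 18*p^2 + 1
(∇×V)₃ = ∂V₂/∂p − ∂V₁/∂q = -5*p
∇×V = (0, 18*p^2 + 1, -5*p)
At (1, 3, 3): (0, 19, -5).

(0, 19, -5)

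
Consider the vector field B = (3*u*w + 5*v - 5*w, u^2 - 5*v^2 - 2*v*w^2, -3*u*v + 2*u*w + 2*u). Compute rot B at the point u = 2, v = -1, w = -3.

(∇×B)₁ = ∂B₃/∂v − ∂B₂/∂w = -3*u + 4*v*w
(∇×B)₂ = ∂B₁/∂w − ∂B₃/∂u = 3*u + 3*v - 2*w - 7
(∇×B)₃ = ∂B₂/∂u − ∂B₁/∂v = 2*u - 5
∇×B = (-3*u + 4*v*w, 3*u + 3*v - 2*w - 7, 2*u - 5)
At (2, -1, -3): (6, 2, -1).

(6, 2, -1)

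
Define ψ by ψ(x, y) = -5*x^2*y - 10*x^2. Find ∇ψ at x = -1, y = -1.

(10, -5)

∂ψ/∂x = -10*x*y - 20*x
∂ψ/∂y = -5*x^2
∇ψ = (-10*x*y - 20*x, -5*x^2)
At (-1, -1): (10, -5).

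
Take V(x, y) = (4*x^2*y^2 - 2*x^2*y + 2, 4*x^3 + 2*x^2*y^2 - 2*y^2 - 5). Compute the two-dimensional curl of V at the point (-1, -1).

18

∂V₂/∂x = 12*x^2 + 4*x*y^2
∂V₁/∂y = 8*x^2*y - 2*x^2
Scalar curl = -8*x^2*y + 14*x^2 + 4*x*y^2
At (-1, -1): 18.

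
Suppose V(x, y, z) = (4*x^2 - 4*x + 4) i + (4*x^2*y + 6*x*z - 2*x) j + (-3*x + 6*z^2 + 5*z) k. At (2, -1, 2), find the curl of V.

(∇×V)₁ = ∂V₃/∂y − ∂V₂/∂z = -6*x
(∇×V)₂ = ∂V₁/∂z − ∂V₃/∂x = 3
(∇×V)₃ = ∂V₂/∂x − ∂V₁/∂y = 8*x*y + 6*z - 2
∇×V = (-6*x, 3, 8*x*y + 6*z - 2)
At (2, -1, 2): (-12, 3, -6).

(-12, 3, -6)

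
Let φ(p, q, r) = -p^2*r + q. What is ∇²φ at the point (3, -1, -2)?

4

∂²φ/∂p² = -2*r
∂²φ/∂q² = 0
∂²φ/∂r² = 0
∇²φ = -2*r
At (3, -1, -2): 4.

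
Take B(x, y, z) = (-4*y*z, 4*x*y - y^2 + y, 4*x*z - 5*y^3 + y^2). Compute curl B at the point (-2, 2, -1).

(-56, -4, 4)

(∇×B)₁ = ∂B₃/∂y − ∂B₂/∂z = -15*y^2 + 2*y
(∇×B)₂ = ∂B₁/∂z − ∂B₃/∂x = -4*y - 4*z
(∇×B)₃ = ∂B₂/∂x − ∂B₁/∂y = 4*y + 4*z
∇×B = (-15*y^2 + 2*y, -4*y - 4*z, 4*y + 4*z)
At (-2, 2, -1): (-56, -4, 4).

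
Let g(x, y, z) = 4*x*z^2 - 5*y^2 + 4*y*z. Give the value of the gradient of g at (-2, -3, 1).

∂g/∂x = 4*z^2
∂g/∂y = -10*y + 4*z
∂g/∂z = 8*x*z + 4*y
∇g = (4*z^2, -10*y + 4*z, 8*x*z + 4*y)
At (-2, -3, 1): (4, 34, -28).

(4, 34, -28)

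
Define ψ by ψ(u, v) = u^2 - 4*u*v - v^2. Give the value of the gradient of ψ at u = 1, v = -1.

∂ψ/∂u = 2*u - 4*v
∂ψ/∂v = -4*u - 2*v
∇ψ = (2*u - 4*v, -4*u - 2*v)
At (1, -1): (6, -2).

(6, -2)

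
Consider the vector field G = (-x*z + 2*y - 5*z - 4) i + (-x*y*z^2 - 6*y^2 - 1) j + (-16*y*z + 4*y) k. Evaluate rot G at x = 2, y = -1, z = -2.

(∇×G)₁ = ∂G₃/∂y − ∂G₂/∂z = 2*x*y*z - 16*z + 4
(∇×G)₂ = ∂G₁/∂z − ∂G₃/∂x = -x - 5
(∇×G)₃ = ∂G₂/∂x − ∂G₁/∂y = -y*z^2 - 2
∇×G = (2*x*y*z - 16*z + 4, -x - 5, -y*z^2 - 2)
At (2, -1, -2): (44, -7, 2).

(44, -7, 2)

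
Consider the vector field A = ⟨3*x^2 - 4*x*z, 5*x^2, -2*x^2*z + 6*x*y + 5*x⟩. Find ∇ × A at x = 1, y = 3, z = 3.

(∇×A)₁ = ∂A₃/∂y − ∂A₂/∂z = 6*x
(∇×A)₂ = ∂A₁/∂z − ∂A₃/∂x = 4*x*z - 4*x - 6*y - 5
(∇×A)₃ = ∂A₂/∂x − ∂A₁/∂y = 10*x
∇×A = (6*x, 4*x*z - 4*x - 6*y - 5, 10*x)
At (1, 3, 3): (6, -15, 10).

(6, -15, 10)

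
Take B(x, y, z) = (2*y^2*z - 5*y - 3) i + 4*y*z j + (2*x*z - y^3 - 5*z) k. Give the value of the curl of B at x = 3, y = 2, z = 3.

(∇×B)₁ = ∂B₃/∂y − ∂B₂/∂z = -3*y^2 - 4*y
(∇×B)₂ = ∂B₁/∂z − ∂B₃/∂x = 2*y^2 - 2*z
(∇×B)₃ = ∂B₂/∂x − ∂B₁/∂y = -4*y*z + 5
∇×B = (-3*y^2 - 4*y, 2*y^2 - 2*z, -4*y*z + 5)
At (3, 2, 3): (-20, 2, -19).

(-20, 2, -19)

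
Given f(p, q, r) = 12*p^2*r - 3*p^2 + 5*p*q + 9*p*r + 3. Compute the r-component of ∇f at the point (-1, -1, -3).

(∇f)_3 = ∂f/∂r = 12*p^2 + 9*p
At (-1, -1, -3): 3.

3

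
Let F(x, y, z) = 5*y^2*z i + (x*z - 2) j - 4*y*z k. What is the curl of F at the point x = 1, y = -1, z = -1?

(∇×F)₁ = ∂F₃/∂y − ∂F₂/∂z = -x - 4*z
(∇×F)₂ = ∂F₁/∂z − ∂F₃/∂x = 5*y^2
(∇×F)₃ = ∂F₂/∂x − ∂F₁/∂y = -10*y*z + z
∇×F = (-x - 4*z, 5*y^2, -10*y*z + z)
At (1, -1, -1): (3, 5, -11).

(3, 5, -11)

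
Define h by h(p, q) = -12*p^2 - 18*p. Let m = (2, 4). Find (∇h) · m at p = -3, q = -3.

108

∂h/∂p = -24*p - 18
∂h/∂q = 0
∇h at (-3, -3) = (54, 0)
∇h · m = (54)(2) + (0)(4) = 108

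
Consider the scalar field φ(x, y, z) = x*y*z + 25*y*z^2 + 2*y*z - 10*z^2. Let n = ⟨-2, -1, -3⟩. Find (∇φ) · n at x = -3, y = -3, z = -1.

∂φ/∂x = y*z
∂φ/∂y = x*z + 25*z^2 + 2*z
∂φ/∂z = x*y + 50*y*z + 2*y - 20*z
∇φ at (-3, -3, -1) = (3, 26, 173)
∇φ · n = (3)(-2) + (26)(-1) + (173)(-3) = -551

-551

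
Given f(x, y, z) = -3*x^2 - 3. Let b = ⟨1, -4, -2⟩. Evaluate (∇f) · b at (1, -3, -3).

-6

∂f/∂x = -6*x
∂f/∂y = 0
∂f/∂z = 0
∇f at (1, -3, -3) = (-6, 0, 0)
∇f · b = (-6)(1) + (0)(-4) + (0)(-2) = -6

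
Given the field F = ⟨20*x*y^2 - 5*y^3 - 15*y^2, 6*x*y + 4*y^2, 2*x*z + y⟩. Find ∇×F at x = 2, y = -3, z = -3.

(∇×F)₁ = ∂F₃/∂y − ∂F₂/∂z = 1
(∇×F)₂ = ∂F₁/∂z − ∂F₃/∂x = -2*z
(∇×F)₃ = ∂F₂/∂x − ∂F₁/∂y = -40*x*y + 15*y^2 + 36*y
∇×F = (1, -2*z, -40*x*y + 15*y^2 + 36*y)
At (2, -3, -3): (1, 6, 267).

(1, 6, 267)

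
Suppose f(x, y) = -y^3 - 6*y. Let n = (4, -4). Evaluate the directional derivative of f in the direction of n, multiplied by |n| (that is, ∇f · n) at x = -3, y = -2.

72

∂f/∂x = 0
∂f/∂y = -3*y^2 - 6
∇f at (-3, -2) = (0, -18)
∇f · n = (0)(4) + (-18)(-4) = 72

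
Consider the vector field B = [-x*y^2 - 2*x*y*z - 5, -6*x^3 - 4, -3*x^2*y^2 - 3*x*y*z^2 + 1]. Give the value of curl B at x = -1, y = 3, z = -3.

(9, 33, -18)

(∇×B)₁ = ∂B₃/∂y − ∂B₂/∂z = -6*x^2*y - 3*x*z^2
(∇×B)₂ = ∂B₁/∂z − ∂B₃/∂x = 6*x*y^2 - 2*x*y + 3*y*z^2
(∇×B)₃ = ∂B₂/∂x − ∂B₁/∂y = -18*x^2 + 2*x*y + 2*x*z
∇×B = (-6*x^2*y - 3*x*z^2, 6*x*y^2 - 2*x*y + 3*y*z^2, -18*x^2 + 2*x*y + 2*x*z)
At (-1, 3, -3): (9, 33, -18).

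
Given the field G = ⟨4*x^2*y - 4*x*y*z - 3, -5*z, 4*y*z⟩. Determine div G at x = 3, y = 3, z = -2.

108

∂G₁/∂x = 8*x*y - 4*y*z
∂G₂/∂y = 0
∂G₃/∂z = 4*y
∇·G = 8*x*y - 4*y*z + 4*y
At (3, 3, -2): 108.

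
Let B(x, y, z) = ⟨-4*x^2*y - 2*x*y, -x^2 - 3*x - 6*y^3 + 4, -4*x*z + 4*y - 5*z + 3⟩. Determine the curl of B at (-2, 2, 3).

(∇×B)₁ = ∂B₃/∂y − ∂B₂/∂z = 4
(∇×B)₂ = ∂B₁/∂z − ∂B₃/∂x = 4*z
(∇×B)₃ = ∂B₂/∂x − ∂B₁/∂y = 4*x^2 - 3
∇×B = (4, 4*z, 4*x^2 - 3)
At (-2, 2, 3): (4, 12, 13).

(4, 12, 13)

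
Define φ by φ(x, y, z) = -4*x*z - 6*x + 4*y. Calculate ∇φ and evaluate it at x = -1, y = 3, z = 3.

(-18, 4, 4)

∂φ/∂x = -4*z - 6
∂φ/∂y = 4
∂φ/∂z = -4*x
∇φ = (-4*z - 6, 4, -4*x)
At (-1, 3, 3): (-18, 4, 4).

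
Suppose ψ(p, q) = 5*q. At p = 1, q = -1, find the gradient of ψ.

(0, 5)

∂ψ/∂p = 0
∂ψ/∂q = 5
∇ψ = (0, 5)
At (1, -1): (0, 5).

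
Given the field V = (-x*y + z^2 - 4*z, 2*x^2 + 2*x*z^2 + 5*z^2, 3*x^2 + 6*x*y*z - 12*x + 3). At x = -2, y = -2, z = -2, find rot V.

(∇×V)₁ = ∂V₃/∂y − ∂V₂/∂z = 2*x*z - 10*z
(∇×V)₂ = ∂V₁/∂z − ∂V₃/∂x = -6*x - 6*y*z + 2*z + 8
(∇×V)₃ = ∂V₂/∂x − ∂V₁/∂y = 5*x + 2*z^2
∇×V = (2*x*z - 10*z, -6*x - 6*y*z + 2*z + 8, 5*x + 2*z^2)
At (-2, -2, -2): (28, -8, -2).

(28, -8, -2)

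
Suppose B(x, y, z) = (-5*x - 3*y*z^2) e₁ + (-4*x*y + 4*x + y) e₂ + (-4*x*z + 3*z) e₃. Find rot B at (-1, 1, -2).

(0, 4, 12)

(∇×B)₁ = ∂B₃/∂y − ∂B₂/∂z = 0
(∇×B)₂ = ∂B₁/∂z − ∂B₃/∂x = -6*y*z + 4*z
(∇×B)₃ = ∂B₂/∂x − ∂B₁/∂y = -4*y + 3*z^2 + 4
∇×B = (0, -6*y*z + 4*z, -4*y + 3*z^2 + 4)
At (-1, 1, -2): (0, 4, 12).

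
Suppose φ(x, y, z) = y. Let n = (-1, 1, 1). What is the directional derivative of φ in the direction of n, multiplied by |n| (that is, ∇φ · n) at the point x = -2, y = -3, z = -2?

1

∂φ/∂x = 0
∂φ/∂y = 1
∂φ/∂z = 0
∇φ at (-2, -3, -2) = (0, 1, 0)
∇φ · n = (0)(-1) + (1)(1) + (0)(1) = 1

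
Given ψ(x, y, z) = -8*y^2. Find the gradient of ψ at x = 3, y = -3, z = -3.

∂ψ/∂x = 0
∂ψ/∂y = -16*y
∂ψ/∂z = 0
∇ψ = (0, -16*y, 0)
At (3, -3, -3): (0, 48, 0).

(0, 48, 0)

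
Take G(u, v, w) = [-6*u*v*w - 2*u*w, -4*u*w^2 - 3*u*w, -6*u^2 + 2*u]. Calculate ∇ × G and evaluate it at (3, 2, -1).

(∇×G)₁ = ∂G₃/∂v − ∂G₂/∂w = 8*u*w + 3*u
(∇×G)₂ = ∂G₁/∂w − ∂G₃/∂u = -6*u*v + 10*u - 2
(∇×G)₃ = ∂G₂/∂u − ∂G₁/∂v = 6*u*w - 4*w^2 - 3*w
∇×G = (8*u*w + 3*u, -6*u*v + 10*u - 2, 6*u*w - 4*w^2 - 3*w)
At (3, 2, -1): (-15, -8, -19).

(-15, -8, -19)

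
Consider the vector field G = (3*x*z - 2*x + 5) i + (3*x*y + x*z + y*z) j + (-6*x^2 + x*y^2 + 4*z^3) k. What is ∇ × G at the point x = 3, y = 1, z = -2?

(2, 44, 1)

(∇×G)₁ = ∂G₃/∂y − ∂G₂/∂z = 2*x*y - x - y
(∇×G)₂ = ∂G₁/∂z − ∂G₃/∂x = 15*x - y^2
(∇×G)₃ = ∂G₂/∂x − ∂G₁/∂y = 3*y + z
∇×G = (2*x*y - x - y, 15*x - y^2, 3*y + z)
At (3, 1, -2): (2, 44, 1).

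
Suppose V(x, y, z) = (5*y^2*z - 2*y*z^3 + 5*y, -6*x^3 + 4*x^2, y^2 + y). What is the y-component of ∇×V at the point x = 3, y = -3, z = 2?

(∇×V)_2 = ∂V₁/∂z − ∂V₃/∂x
= 5*y^2 - 6*y*z^2 − (0)
= 5*y^2 - 6*y*z^2
At (3, -3, 2): 117.

117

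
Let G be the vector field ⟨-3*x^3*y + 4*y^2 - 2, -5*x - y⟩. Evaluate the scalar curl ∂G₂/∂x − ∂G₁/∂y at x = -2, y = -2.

-13

∂G₂/∂x = -5
∂G₁/∂y = -3*x^3 + 8*y
Scalar curl = 3*x^3 - 8*y - 5
At (-2, -2): -13.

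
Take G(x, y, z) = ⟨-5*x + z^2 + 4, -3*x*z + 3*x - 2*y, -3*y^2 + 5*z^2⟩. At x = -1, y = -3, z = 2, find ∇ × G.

(15, 4, -3)

(∇×G)₁ = ∂G₃/∂y − ∂G₂/∂z = 3*x - 6*y
(∇×G)₂ = ∂G₁/∂z − ∂G₃/∂x = 2*z
(∇×G)₃ = ∂G₂/∂x − ∂G₁/∂y = -3*z + 3
∇×G = (3*x - 6*y, 2*z, -3*z + 3)
At (-1, -3, 2): (15, 4, -3).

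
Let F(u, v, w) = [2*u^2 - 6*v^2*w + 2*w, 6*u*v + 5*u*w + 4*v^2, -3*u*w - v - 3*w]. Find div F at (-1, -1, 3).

∂F₁/∂u = 4*u
∂F₂/∂v = 6*u + 8*v
∂F₃/∂w = -3*u - 3
∇·F = 7*u + 8*v - 3
At (-1, -1, 3): -18.

-18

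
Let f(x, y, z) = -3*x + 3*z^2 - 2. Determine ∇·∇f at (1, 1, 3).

∂²f/∂x² = 0
∂²f/∂y² = 0
∂²f/∂z² = 6
∇²f = 6
At (1, 1, 3): 6.

6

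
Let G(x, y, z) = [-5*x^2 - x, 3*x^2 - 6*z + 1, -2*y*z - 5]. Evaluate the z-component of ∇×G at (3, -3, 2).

(∇×G)_3 = ∂G₂/∂x − ∂G₁/∂y
= 6*x − (0)
= 6*x
At (3, -3, 2): 18.

18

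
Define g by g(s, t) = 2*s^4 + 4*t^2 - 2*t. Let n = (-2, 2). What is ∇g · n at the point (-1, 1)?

28

∂g/∂s = 8*s^3
∂g/∂t = 8*t - 2
∇g at (-1, 1) = (-8, 6)
∇g · n = (-8)(-2) + (6)(2) = 28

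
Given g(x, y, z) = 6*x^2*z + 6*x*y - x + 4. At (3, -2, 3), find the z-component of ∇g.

54

(∇g)_3 = ∂g/∂z = 6*x^2
At (3, -2, 3): 54.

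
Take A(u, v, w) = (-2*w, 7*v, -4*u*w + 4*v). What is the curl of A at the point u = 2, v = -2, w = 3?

(∇×A)₁ = ∂A₃/∂v − ∂A₂/∂w = 4
(∇×A)₂ = ∂A₁/∂w − ∂A₃/∂u = 4*w - 2
(∇×A)₃ = ∂A₂/∂u − ∂A₁/∂v = 0
∇×A = (4, 4*w - 2, 0)
At (2, -2, 3): (4, 10, 0).

(4, 10, 0)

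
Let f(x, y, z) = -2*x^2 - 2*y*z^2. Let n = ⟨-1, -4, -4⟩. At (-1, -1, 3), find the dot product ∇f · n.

∂f/∂x = -4*x
∂f/∂y = -2*z^2
∂f/∂z = -4*y*z
∇f at (-1, -1, 3) = (4, -18, 12)
∇f · n = (4)(-1) + (-18)(-4) + (12)(-4) = 20

20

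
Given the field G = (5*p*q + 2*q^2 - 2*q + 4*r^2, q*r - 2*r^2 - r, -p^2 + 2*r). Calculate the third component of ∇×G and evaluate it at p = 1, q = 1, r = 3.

(∇×G)_3 = ∂G₂/∂p − ∂G₁/∂q
= 0 − (5*p + 4*q - 2)
= -5*p - 4*q + 2
At (1, 1, 3): -7.

-7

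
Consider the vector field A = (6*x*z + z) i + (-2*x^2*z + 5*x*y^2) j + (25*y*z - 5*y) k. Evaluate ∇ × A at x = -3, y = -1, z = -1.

(-12, -17, -7)

(∇×A)₁ = ∂A₃/∂y − ∂A₂/∂z = 2*x^2 + 25*z - 5
(∇×A)₂ = ∂A₁/∂z − ∂A₃/∂x = 6*x + 1
(∇×A)₃ = ∂A₂/∂x − ∂A₁/∂y = -4*x*z + 5*y^2
∇×A = (2*x^2 + 25*z - 5, 6*x + 1, -4*x*z + 5*y^2)
At (-3, -1, -1): (-12, -17, -7).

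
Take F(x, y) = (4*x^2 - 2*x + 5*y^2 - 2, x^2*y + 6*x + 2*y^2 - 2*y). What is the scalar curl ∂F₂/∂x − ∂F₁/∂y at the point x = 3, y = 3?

-6

∂F₂/∂x = 2*x*y + 6
∂F₁/∂y = 10*y
Scalar curl = 2*x*y - 10*y + 6
At (3, 3): -6.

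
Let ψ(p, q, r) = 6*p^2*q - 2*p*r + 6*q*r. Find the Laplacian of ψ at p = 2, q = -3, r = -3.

-36

∂²ψ/∂p² = 12*q
∂²ψ/∂q² = 0
∂²ψ/∂r² = 0
∇²ψ = 12*q
At (2, -3, -3): -36.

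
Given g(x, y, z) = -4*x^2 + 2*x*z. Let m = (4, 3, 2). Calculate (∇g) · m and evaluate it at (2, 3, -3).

∂g/∂x = -8*x + 2*z
∂g/∂y = 0
∂g/∂z = 2*x
∇g at (2, 3, -3) = (-22, 0, 4)
∇g · m = (-22)(4) + (0)(3) + (4)(2) = -80

-80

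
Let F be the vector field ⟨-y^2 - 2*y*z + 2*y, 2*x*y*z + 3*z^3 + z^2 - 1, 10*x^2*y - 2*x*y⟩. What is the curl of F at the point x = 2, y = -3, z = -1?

(∇×F)₁ = ∂F₃/∂y − ∂F₂/∂z = 10*x^2 - 2*x*y - 2*x - 9*z^2 - 2*z
(∇×F)₂ = ∂F₁/∂z − ∂F₃/∂x = -20*x*y
(∇×F)₃ = ∂F₂/∂x − ∂F₁/∂y = 2*y*z + 2*y + 2*z - 2
∇×F = (10*x^2 - 2*x*y - 2*x - 9*z^2 - 2*z, -20*x*y, 2*y*z + 2*y + 2*z - 2)
At (2, -3, -1): (41, 120, -4).

(41, 120, -4)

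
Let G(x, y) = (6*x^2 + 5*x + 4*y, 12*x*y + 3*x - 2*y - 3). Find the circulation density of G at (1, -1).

-13

∂G₂/∂x = 12*y + 3
∂G₁/∂y = 4
Scalar curl = 12*y - 1
At (1, -1): -13.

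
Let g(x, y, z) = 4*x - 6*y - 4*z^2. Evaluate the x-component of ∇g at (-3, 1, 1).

(∇g)_1 = ∂g/∂x = 4
At (-3, 1, 1): 4.

4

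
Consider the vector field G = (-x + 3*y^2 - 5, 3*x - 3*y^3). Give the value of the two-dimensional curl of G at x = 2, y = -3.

∂G₂/∂x = 3
∂G₁/∂y = 6*y
Scalar curl = -6*y + 3
At (2, -3): 21.

21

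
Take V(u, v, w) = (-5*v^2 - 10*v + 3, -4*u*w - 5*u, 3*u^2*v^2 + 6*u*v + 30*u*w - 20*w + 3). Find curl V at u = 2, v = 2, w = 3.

(∇×V)₁ = ∂V₃/∂v − ∂V₂/∂w = 6*u^2*v + 10*u
(∇×V)₂ = ∂V₁/∂w − ∂V₃/∂u = -6*u*v^2 - 6*v - 30*w
(∇×V)₃ = ∂V₂/∂u − ∂V₁/∂v = 10*v - 4*w + 5
∇×V = (6*u^2*v + 10*u, -6*u*v^2 - 6*v - 30*w, 10*v - 4*w + 5)
At (2, 2, 3): (68, -150, 13).

(68, -150, 13)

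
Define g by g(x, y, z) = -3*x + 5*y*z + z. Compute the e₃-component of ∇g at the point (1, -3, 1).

(∇g)_3 = ∂g/∂z = 5*y + 1
At (1, -3, 1): -14.

-14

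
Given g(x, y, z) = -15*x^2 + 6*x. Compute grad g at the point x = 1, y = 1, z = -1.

(-24, 0, 0)

∂g/∂x = -30*x + 6
∂g/∂y = 0
∂g/∂z = 0
∇g = (-30*x + 6, 0, 0)
At (1, 1, -1): (-24, 0, 0).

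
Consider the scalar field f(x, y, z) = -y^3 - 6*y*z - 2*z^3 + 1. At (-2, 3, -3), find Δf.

∂²f/∂x² = 0
∂²f/∂y² = -6*y
∂²f/∂z² = -12*z
∇²f = -6*y - 12*z
At (-2, 3, -3): 18.

18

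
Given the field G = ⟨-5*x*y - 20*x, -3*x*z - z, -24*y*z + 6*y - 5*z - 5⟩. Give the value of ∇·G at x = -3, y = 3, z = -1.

∂G₁/∂x = -5*y - 20
∂G₂/∂y = 0
∂G₃/∂z = -24*y - 5
∇·G = -29*y - 25
At (-3, 3, -1): -112.

-112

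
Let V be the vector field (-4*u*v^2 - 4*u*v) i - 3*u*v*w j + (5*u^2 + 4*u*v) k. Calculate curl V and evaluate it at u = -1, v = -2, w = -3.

(2, 18, -6)

(∇×V)₁ = ∂V₃/∂v − ∂V₂/∂w = 3*u*v + 4*u
(∇×V)₂ = ∂V₁/∂w − ∂V₃/∂u = -10*u - 4*v
(∇×V)₃ = ∂V₂/∂u − ∂V₁/∂v = 8*u*v + 4*u - 3*v*w
∇×V = (3*u*v + 4*u, -10*u - 4*v, 8*u*v + 4*u - 3*v*w)
At (-1, -2, -3): (2, 18, -6).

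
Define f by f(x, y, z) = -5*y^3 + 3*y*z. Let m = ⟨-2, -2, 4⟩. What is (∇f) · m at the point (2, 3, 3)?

∂f/∂x = 0
∂f/∂y = -15*y^2 + 3*z
∂f/∂z = 3*y
∇f at (2, 3, 3) = (0, -126, 9)
∇f · m = (0)(-2) + (-126)(-2) + (9)(4) = 288

288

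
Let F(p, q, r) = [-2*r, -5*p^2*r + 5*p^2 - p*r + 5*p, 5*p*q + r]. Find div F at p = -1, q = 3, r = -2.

∂F₁/∂p = 0
∂F₂/∂q = 0
∂F₃/∂r = 1
∇·F = 1
At (-1, 3, -2): 1.

1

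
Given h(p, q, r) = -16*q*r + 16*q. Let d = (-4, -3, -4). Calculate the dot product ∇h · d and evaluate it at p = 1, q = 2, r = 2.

176

∂h/∂p = 0
∂h/∂q = -16*r + 16
∂h/∂r = -16*q
∇h at (1, 2, 2) = (0, -16, -32)
∇h · d = (0)(-4) + (-16)(-3) + (-32)(-4) = 176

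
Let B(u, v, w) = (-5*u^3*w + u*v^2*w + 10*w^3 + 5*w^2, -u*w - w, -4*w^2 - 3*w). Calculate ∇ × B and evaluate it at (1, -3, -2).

(∇×B)₁ = ∂B₃/∂v − ∂B₂/∂w = u + 1
(∇×B)₂ = ∂B₁/∂w − ∂B₃/∂u = -5*u^3 + u*v^2 + 30*w^2 + 10*w
(∇×B)₃ = ∂B₂/∂u − ∂B₁/∂v = -2*u*v*w - w
∇×B = (u + 1, -5*u^3 + u*v^2 + 30*w^2 + 10*w, -2*u*v*w - w)
At (1, -3, -2): (2, 104, -10).

(2, 104, -10)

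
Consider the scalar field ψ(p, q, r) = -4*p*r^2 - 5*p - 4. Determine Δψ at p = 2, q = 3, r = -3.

-16

∂²ψ/∂p² = 0
∂²ψ/∂q² = 0
∂²ψ/∂r² = -8*p
∇²ψ = -8*p
At (2, 3, -3): -16.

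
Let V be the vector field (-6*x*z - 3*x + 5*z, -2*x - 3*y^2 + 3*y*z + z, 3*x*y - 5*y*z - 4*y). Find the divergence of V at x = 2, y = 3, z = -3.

-27

∂V₁/∂x = -6*z - 3
∂V₂/∂y = -6*y + 3*z
∂V₃/∂z = -5*y
∇·V = -11*y - 3*z - 3
At (2, 3, -3): -27.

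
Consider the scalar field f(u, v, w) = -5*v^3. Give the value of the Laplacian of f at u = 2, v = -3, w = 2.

90

∂²f/∂u² = 0
∂²f/∂v² = -30*v
∂²f/∂w² = 0
∇²f = -30*v
At (2, -3, 2): 90.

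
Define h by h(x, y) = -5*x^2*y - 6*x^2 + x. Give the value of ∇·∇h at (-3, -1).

-2

∂²h/∂x² = -2*(5*y + 6)
∂²h/∂y² = 0
∇²h = -10*y - 12
At (-3, -1): -2.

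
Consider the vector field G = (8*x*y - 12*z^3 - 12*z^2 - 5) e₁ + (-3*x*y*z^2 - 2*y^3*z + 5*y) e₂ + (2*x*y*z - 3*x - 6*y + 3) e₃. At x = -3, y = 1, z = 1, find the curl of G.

(-28, -59, 21)

(∇×G)₁ = ∂G₃/∂y − ∂G₂/∂z = 6*x*y*z + 2*x*z + 2*y^3 - 6
(∇×G)₂ = ∂G₁/∂z − ∂G₃/∂x = -2*y*z - 36*z^2 - 24*z + 3
(∇×G)₃ = ∂G₂/∂x − ∂G₁/∂y = -8*x - 3*y*z^2
∇×G = (6*x*y*z + 2*x*z + 2*y^3 - 6, -2*y*z - 36*z^2 - 24*z + 3, -8*x - 3*y*z^2)
At (-3, 1, 1): (-28, -59, 21).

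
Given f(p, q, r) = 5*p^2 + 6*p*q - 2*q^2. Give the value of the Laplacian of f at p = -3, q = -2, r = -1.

∂²f/∂p² = 10
∂²f/∂q² = -4
∂²f/∂r² = 0
∇²f = 6
At (-3, -2, -1): 6.

6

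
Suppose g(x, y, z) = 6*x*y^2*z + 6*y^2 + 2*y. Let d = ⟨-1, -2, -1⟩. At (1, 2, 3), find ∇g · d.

∂g/∂x = 6*y^2*z
∂g/∂y = 12*x*y*z + 12*y + 2
∂g/∂z = 6*x*y^2
∇g at (1, 2, 3) = (72, 98, 24)
∇g · d = (72)(-1) + (98)(-2) + (24)(-1) = -292

-292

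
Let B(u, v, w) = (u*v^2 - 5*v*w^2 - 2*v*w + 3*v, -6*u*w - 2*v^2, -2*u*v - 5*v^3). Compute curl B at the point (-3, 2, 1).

(∇×B)₁ = ∂B₃/∂v − ∂B₂/∂w = 4*u - 15*v^2
(∇×B)₂ = ∂B₁/∂w − ∂B₃/∂u = -10*v*w
(∇×B)₃ = ∂B₂/∂u − ∂B₁/∂v = -2*u*v + 5*w^2 - 4*w - 3
∇×B = (4*u - 15*v^2, -10*v*w, -2*u*v + 5*w^2 - 4*w - 3)
At (-3, 2, 1): (-72, -20, 10).

(-72, -20, 10)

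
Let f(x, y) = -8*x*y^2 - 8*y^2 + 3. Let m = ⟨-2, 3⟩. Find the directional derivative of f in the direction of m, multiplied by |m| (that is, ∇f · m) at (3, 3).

-432

∂f/∂x = -8*y^2
∂f/∂y = -16*x*y - 16*y
∇f at (3, 3) = (-72, -192)
∇f · m = (-72)(-2) + (-192)(3) = -432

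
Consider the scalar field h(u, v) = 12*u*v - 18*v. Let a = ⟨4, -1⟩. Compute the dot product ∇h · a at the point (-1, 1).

78

∂h/∂u = 12*v
∂h/∂v = 12*u - 18
∇h at (-1, 1) = (12, -30)
∇h · a = (12)(4) + (-30)(-1) = 78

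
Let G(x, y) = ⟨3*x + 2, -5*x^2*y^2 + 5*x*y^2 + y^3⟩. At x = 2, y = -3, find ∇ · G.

∂G₁/∂x = 3
∂G₂/∂y = -10*x^2*y + 10*x*y + 3*y^2
∇·G = -10*x^2*y + 10*x*y + 3*y^2 + 3
At (2, -3): 90.

90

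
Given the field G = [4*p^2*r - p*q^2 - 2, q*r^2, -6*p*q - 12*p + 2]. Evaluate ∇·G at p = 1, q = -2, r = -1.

∂G₁/∂p = 8*p*r - q^2
∂G₂/∂q = r^2
∂G₃/∂r = 0
∇·G = 8*p*r - q^2 + r^2
At (1, -2, -1): -11.

-11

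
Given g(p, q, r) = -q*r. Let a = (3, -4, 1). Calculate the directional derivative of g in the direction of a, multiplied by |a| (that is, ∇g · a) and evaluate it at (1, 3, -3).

-15

∂g/∂p = 0
∂g/∂q = -r
∂g/∂r = -q
∇g at (1, 3, -3) = (0, 3, -3)
∇g · a = (0)(3) + (3)(-4) + (-3)(1) = -15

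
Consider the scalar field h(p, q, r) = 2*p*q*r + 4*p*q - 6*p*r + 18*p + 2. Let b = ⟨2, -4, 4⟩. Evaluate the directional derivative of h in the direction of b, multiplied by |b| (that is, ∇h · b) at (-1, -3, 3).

28

∂h/∂p = 2*q*r + 4*q - 6*r + 18
∂h/∂q = 2*p*r + 4*p
∂h/∂r = 2*p*q - 6*p
∇h at (-1, -3, 3) = (-30, -10, 12)
∇h · b = (-30)(2) + (-10)(-4) + (12)(4) = 28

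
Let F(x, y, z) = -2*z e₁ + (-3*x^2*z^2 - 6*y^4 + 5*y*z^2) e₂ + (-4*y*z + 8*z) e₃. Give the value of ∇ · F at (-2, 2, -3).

∂F₁/∂x = 0
∂F₂/∂y = -24*y^3 + 5*z^2
∂F₃/∂z = -4*y + 8
∇·F = -24*y^3 - 4*y + 5*z^2 + 8
At (-2, 2, -3): -147.

-147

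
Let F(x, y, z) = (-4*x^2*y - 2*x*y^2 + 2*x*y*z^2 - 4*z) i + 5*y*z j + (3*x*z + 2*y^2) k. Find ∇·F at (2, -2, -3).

-21

∂F₁/∂x = -8*x*y - 2*y^2 + 2*y*z^2
∂F₂/∂y = 5*z
∂F₃/∂z = 3*x
∇·F = -8*x*y + 3*x - 2*y^2 + 2*y*z^2 + 5*z
At (2, -2, -3): -21.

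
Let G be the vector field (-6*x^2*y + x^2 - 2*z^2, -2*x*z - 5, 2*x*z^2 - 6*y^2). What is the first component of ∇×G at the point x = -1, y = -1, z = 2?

(∇×G)_1 = ∂G₃/∂y − ∂G₂/∂z
= -12*y − (-2*x)
= 2*x - 12*y
At (-1, -1, 2): 10.

10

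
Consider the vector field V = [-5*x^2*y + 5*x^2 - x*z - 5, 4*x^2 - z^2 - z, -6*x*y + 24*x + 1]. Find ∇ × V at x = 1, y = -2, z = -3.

(-11, -37, 13)

(∇×V)₁ = ∂V₃/∂y − ∂V₂/∂z = -6*x + 2*z + 1
(∇×V)₂ = ∂V₁/∂z − ∂V₃/∂x = -x + 6*y - 24
(∇×V)₃ = ∂V₂/∂x − ∂V₁/∂y = 5*x^2 + 8*x
∇×V = (-6*x + 2*z + 1, -x + 6*y - 24, 5*x^2 + 8*x)
At (1, -2, -3): (-11, -37, 13).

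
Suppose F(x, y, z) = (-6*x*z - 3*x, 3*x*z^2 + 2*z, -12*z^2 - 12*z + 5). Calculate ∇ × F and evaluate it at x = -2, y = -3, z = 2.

(∇×F)₁ = ∂F₃/∂y − ∂F₂/∂z = -6*x*z - 2
(∇×F)₂ = ∂F₁/∂z − ∂F₃/∂x = -6*x
(∇×F)₃ = ∂F₂/∂x − ∂F₁/∂y = 3*z^2
∇×F = (-6*x*z - 2, -6*x, 3*z^2)
At (-2, -3, 2): (22, 12, 12).

(22, 12, 12)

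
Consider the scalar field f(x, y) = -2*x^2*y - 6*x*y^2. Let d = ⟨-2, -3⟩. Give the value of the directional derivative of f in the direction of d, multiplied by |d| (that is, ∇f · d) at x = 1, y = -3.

-18

∂f/∂x = -4*x*y - 6*y^2
∂f/∂y = -2*x^2 - 12*x*y
∇f at (1, -3) = (-42, 34)
∇f · d = (-42)(-2) + (34)(-3) = -18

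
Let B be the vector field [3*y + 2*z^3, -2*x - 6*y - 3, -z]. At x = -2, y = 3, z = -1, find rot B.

(0, 6, -5)

(∇×B)₁ = ∂B₃/∂y − ∂B₂/∂z = 0
(∇×B)₂ = ∂B₁/∂z − ∂B₃/∂x = 6*z^2
(∇×B)₃ = ∂B₂/∂x − ∂B₁/∂y = -5
∇×B = (0, 6*z^2, -5)
At (-2, 3, -1): (0, 6, -5).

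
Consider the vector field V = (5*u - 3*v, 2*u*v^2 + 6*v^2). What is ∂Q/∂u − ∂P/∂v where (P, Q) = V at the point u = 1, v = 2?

11

∂V₂/∂u = 2*v^2
∂V₁/∂v = -3
Scalar curl = 2*v^2 + 3
At (1, 2): 11.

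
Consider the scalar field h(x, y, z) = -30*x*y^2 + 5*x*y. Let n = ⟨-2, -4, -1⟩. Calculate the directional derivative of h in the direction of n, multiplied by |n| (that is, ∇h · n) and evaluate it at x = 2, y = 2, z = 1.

1140

∂h/∂x = -30*y^2 + 5*y
∂h/∂y = -60*x*y + 5*x
∂h/∂z = 0
∇h at (2, 2, 1) = (-110, -230, 0)
∇h · n = (-110)(-2) + (-230)(-4) + (0)(-1) = 1140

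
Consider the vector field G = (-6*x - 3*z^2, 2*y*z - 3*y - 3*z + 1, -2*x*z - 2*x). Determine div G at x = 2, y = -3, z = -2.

-17

∂G₁/∂x = -6
∂G₂/∂y = 2*z - 3
∂G₃/∂z = -2*x
∇·G = -2*x + 2*z - 9
At (2, -3, -2): -17.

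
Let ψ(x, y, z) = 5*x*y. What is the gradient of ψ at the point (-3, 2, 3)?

∂ψ/∂x = 5*y
∂ψ/∂y = 5*x
∂ψ/∂z = 0
∇ψ = (5*y, 5*x, 0)
At (-3, 2, 3): (10, -15, 0).

(10, -15, 0)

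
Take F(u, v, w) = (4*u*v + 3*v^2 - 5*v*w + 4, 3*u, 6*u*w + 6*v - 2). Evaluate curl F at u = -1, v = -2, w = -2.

(∇×F)₁ = ∂F₃/∂v − ∂F₂/∂w = 6
(∇×F)₂ = ∂F₁/∂w − ∂F₃/∂u = -5*v - 6*w
(∇×F)₃ = ∂F₂/∂u − ∂F₁/∂v = -4*u - 6*v + 5*w + 3
∇×F = (6, -5*v - 6*w, -4*u - 6*v + 5*w + 3)
At (-1, -2, -2): (6, 22, 9).

(6, 22, 9)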